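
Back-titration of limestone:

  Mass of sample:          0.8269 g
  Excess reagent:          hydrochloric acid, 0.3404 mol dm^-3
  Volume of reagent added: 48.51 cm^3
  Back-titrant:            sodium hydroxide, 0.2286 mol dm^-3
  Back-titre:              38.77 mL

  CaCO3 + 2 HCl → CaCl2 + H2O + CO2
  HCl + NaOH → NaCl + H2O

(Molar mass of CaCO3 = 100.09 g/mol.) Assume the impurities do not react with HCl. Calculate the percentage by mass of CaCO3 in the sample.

46.30 %

n(HCl) added = 0.04851 × 0.3404 = 0.01651 mol
n(NaOH) used in back-titration = 0.03877 × 0.2286 = 8.863 × 10^-3 mol
n(HCl) left over = 8.863 × 10^-3 mol (1:1 ratio)
n(HCl) consumed by analyte = 0.01651 − 8.863 × 10^-3 = 7.650 × 10^-3 mol
From the 1:2 ratio, n(CaCO3) = 1/2 × 7.650 × 10^-3 = 3.825 × 10^-3 mol
mass of CaCO3 = 3.825 × 10^-3 × 100.09 = 0.3828 g
% CaCO3 = 0.3828 / 0.8269 × 100 = 46.30 %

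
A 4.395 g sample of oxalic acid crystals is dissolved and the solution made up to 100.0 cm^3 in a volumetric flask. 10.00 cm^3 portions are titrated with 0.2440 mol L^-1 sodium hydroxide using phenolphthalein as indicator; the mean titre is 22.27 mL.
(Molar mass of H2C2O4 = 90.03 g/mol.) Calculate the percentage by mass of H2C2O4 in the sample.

H2C2O4 + 2 NaOH → Na2C2O4 + 2 H2O
n(NaOH) per titration = 0.02227 × 0.2440 = 5.434 × 10^-3 mol
From the 1:2 ratio, n(H2C2O4) in each aliquot = 1/2 × 5.434 × 10^-3 = 2.717 × 10^-3 mol
n(H2C2O4) in the whole flask = 2.717 × 10^-3 × 100.0/10.00 = 0.02717 mol
mass of H2C2O4 = 0.02717 × 90.03 = 2.446 g
% H2C2O4 = 2.446 / 4.395 × 100 = 55.66 %

55.66 %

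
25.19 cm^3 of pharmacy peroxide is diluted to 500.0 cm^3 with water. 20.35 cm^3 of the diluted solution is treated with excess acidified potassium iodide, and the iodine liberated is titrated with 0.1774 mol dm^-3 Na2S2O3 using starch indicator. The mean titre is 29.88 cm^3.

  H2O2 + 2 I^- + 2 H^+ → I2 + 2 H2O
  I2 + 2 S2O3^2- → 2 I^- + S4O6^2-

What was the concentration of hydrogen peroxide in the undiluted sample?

2.585 mol/L

n(S2O3^2-) = 0.02988 × 0.1774 = 5.301 × 10^-3 mol
n(I2) = n(S2O3^2-)/2 = 2.650 × 10^-3 mol
n(H2O2) in the aliquot = 2.650 × 10^-3 mol (1:1 ratio)
[H2O2]_dilute = 2.650 × 10^-3 / 0.02035 = 0.1302 mol/L
[H2O2]_original = 0.1302 × 500.0/25.19 = 2.585 mol/L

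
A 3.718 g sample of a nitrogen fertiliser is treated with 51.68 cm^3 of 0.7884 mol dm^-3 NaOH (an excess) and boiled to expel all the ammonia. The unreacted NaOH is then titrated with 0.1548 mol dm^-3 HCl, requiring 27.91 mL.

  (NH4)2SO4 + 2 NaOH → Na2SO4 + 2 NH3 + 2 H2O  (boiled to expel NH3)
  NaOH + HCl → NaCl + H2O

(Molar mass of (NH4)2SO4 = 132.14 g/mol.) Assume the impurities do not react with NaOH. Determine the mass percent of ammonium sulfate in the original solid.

64.73 %

n(NaOH) added = 0.05168 × 0.7884 = 0.04074 mol
n(HCl) used in back-titration = 0.02791 × 0.1548 = 4.320 × 10^-3 mol
n(NaOH) left over = 4.320 × 10^-3 mol (1:1 ratio)
n(NaOH) consumed by analyte = 0.04074 − 4.320 × 10^-3 = 0.03642 mol
From the 1:2 ratio, n((NH4)2SO4) = 1/2 × 0.03642 = 0.01821 mol
mass of (NH4)2SO4 = 0.01821 × 132.14 = 2.407 g
% (NH4)2SO4 = 2.407 / 3.718 × 100 = 64.73 %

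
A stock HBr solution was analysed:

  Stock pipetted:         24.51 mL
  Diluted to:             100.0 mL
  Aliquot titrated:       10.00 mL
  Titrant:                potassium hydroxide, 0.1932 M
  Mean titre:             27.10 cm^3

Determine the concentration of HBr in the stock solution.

2.136 M

HBr + KOH → KBr + H2O
n(KOH) = 0.02710 × 0.1932 = 5.236 × 10^-3 mol
n(HBr) in the aliquot = 5.236 × 10^-3 mol (1:1 ratio)
[HBr]_dilute = 5.236 × 10^-3 / 0.01000 = 0.5236 mol/L
Dilution factor = 100.0 / 24.51 = 4.080
[HBr]_stock = 0.5236 × 4.080 = 2.136 mol/L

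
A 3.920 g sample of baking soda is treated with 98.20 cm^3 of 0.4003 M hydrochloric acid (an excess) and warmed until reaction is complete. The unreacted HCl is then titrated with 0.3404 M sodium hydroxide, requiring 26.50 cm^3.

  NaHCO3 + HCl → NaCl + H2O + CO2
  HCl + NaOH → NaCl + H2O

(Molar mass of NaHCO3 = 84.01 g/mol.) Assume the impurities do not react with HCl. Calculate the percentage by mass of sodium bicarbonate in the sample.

64.91 %

n(HCl) added = 0.09820 × 0.4003 = 0.03931 mol
n(NaOH) used in back-titration = 0.02650 × 0.3404 = 9.021 × 10^-3 mol
n(HCl) left over = 9.021 × 10^-3 mol (1:1 ratio)
n(HCl) consumed by analyte = 0.03931 − 9.021 × 10^-3 = 0.03029 mol
n(NaHCO3) = 0.03029 mol (1:1 ratio)
mass of NaHCO3 = 0.03029 × 84.01 = 2.545 g
% NaHCO3 = 2.545 / 3.920 × 100 = 64.91 %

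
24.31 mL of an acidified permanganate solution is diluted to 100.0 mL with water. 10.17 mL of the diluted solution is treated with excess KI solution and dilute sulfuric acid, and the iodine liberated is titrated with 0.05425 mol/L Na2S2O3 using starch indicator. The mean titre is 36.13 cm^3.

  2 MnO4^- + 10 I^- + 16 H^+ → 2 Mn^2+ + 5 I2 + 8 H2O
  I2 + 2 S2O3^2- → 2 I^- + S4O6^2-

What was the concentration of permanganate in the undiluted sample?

0.1586 mol/L

n(S2O3^2-) = 0.03613 × 0.05425 = 1.960 × 10^-3 mol
n(I2) = n(S2O3^2-)/2 = 9.800 × 10^-4 mol
From the 2:5 ratio, n(MnO4^-) in the aliquot = 2/5 × 9.800 × 10^-4 = 3.920 × 10^-4 mol
[MnO4^-]_dilute = 3.920 × 10^-4 / 0.01017 = 0.03855 mol/L
[MnO4^-]_original = 0.03855 × 100.0/24.31 = 0.1586 mol/L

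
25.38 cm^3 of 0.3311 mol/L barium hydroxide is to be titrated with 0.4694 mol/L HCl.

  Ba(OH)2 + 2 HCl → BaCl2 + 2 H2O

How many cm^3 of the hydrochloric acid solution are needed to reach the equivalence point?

35.80 mL

n(Ba(OH)2) = 0.02538 L × 0.3311 mol/L = 8.403 × 10^-3 mol
From the 2:1 stoichiometry, n(HCl) = 2/1 × 8.403 × 10^-3 = 0.01681 mol
V(HCl) = 0.01681 mol / 0.4694 mol/L = 0.03580 L = 35.80 mL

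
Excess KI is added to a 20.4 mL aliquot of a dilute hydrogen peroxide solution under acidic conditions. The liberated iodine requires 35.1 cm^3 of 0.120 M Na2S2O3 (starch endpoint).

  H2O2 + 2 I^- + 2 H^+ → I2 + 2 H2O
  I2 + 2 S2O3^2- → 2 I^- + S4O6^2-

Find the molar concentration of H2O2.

n(S2O3^2-) = 0.0351 × 0.120 = 4.21 × 10^-3 mol
n(I2) = n(S2O3^2-)/2 = 2.11 × 10^-3 mol
n(H2O2) in the aliquot = 2.11 × 10^-3 mol (1:1 ratio)
[H2O2] = 2.11 × 10^-3 / 0.0204 = 0.103 mol/L

0.103 M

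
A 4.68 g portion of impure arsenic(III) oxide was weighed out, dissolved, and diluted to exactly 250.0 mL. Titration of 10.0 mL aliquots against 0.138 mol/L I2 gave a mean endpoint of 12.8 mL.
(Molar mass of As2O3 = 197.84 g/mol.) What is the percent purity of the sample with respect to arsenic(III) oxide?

93.3 %

As2O3 + 2 I2 + 2 H2O → As2O5 + 4 HI
n(I2) per titration = 0.0128 × 0.138 = 1.77 × 10^-3 mol
From the 1:2 ratio, n(As2O3) in each aliquot = 1/2 × 1.77 × 10^-3 = 8.83 × 10^-4 mol
n(As2O3) in the whole flask = 8.83 × 10^-4 × 250.0/10.0 = 0.0221 mol
mass of As2O3 = 0.0221 × 197.84 = 4.37 g
% As2O3 = 4.37 / 4.68 × 100 = 93.3 %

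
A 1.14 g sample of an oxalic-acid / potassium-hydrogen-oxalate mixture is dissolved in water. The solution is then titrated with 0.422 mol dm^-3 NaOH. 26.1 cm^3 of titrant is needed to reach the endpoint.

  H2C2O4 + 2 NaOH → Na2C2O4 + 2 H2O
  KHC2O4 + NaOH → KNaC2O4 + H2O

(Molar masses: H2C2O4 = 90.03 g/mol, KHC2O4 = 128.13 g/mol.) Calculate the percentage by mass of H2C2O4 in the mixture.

n(NaOH) = 0.0261 × 0.422 = 0.0110 mol
Let x = n(H2C2O4), y = n(KHC2O4).
Titrant: 2x + 1y = 0.0110;  mass: 90.03x + 128.13y = 1.14
Solving, x = 1.63 × 10^-3 mol, y = 7.75 × 10^-3 mol
mass of H2C2O4 = 1.63 × 10^-3 × 90.03 = 0.147 g
% H2C2O4 = 0.147 / 1.14 × 100 = 12.9 %

12.9 %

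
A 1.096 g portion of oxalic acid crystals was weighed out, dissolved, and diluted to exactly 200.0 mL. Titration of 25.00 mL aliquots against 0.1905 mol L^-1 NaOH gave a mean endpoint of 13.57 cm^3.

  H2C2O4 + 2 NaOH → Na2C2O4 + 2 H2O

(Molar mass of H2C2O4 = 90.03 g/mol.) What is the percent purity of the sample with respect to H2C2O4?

n(NaOH) per titration = 0.01357 × 0.1905 = 2.585 × 10^-3 mol
From the 1:2 ratio, n(H2C2O4) in each aliquot = 1/2 × 2.585 × 10^-3 = 1.293 × 10^-3 mol
n(H2C2O4) in the whole flask = 1.293 × 10^-3 × 200.0/25.00 = 0.01034 mol
mass of H2C2O4 = 0.01034 × 90.03 = 0.9309 g
% H2C2O4 = 0.9309 / 1.096 × 100 = 84.94 %

84.94 %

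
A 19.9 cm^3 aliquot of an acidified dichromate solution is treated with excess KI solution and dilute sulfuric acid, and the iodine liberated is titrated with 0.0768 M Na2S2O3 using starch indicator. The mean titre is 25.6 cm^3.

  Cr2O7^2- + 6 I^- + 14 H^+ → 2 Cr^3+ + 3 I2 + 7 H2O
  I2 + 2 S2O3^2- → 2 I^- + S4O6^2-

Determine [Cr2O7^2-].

n(S2O3^2-) = 0.0256 × 0.0768 = 1.97 × 10^-3 mol
n(I2) = n(S2O3^2-)/2 = 9.83 × 10^-4 mol
From the 1:3 ratio, n(Cr2O7^2-) in the aliquot = 1/3 × 9.83 × 10^-4 = 3.28 × 10^-4 mol
[Cr2O7^2-] = 3.28 × 10^-4 / 0.0199 = 0.0165 mol/L

0.0165 M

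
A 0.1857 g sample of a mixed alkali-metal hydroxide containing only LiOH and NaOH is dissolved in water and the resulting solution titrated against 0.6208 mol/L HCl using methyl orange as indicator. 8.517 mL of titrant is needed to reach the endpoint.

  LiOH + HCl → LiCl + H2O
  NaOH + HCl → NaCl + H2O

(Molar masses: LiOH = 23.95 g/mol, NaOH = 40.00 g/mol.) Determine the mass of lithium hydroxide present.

0.03849 g

n(HCl) = 0.008517 × 0.6208 = 5.287 × 10^-3 mol
Let x = n(LiOH), y = n(NaOH).
Titrant: 1x + 1y = 5.287 × 10^-3;  mass: 23.95x + 40.00y = 0.1857
Solving, x = 1.607 × 10^-3 mol, y = 3.680 × 10^-3 mol
mass of LiOH = 1.607 × 10^-3 × 23.95 = 0.03849 g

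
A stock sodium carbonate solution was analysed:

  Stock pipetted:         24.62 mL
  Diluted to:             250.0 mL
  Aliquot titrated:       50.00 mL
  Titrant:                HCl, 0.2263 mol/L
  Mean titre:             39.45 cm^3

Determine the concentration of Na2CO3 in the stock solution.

Na2CO3 + 2 HCl → 2 NaCl + H2O + CO2
n(HCl) = 0.03945 × 0.2263 = 8.928 × 10^-3 mol
From the 1:2 ratio, n(Na2CO3) in the aliquot = 1/2 × 8.928 × 10^-3 = 4.464 × 10^-3 mol
[Na2CO3]_dilute = 4.464 × 10^-3 / 0.05000 = 0.08928 mol/L
Dilution factor = 250.0 / 24.62 = 10.15
[Na2CO3]_stock = 0.08928 × 10.15 = 0.9065 mol/L

0.9065 mol/L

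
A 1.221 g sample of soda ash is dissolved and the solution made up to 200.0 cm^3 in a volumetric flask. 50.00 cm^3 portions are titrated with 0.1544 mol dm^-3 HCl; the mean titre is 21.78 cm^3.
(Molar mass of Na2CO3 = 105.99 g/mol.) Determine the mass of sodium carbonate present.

Na2CO3 + 2 HCl → 2 NaCl + H2O + CO2
n(HCl) per titration = 0.02178 × 0.1544 = 3.363 × 10^-3 mol
From the 1:2 ratio, n(Na2CO3) in each aliquot = 1/2 × 3.363 × 10^-3 = 1.681 × 10^-3 mol
n(Na2CO3) in the whole flask = 1.681 × 10^-3 × 200.0/50.00 = 6.726 × 10^-3 mol
mass of Na2CO3 = 6.726 × 10^-3 × 105.99 = 0.7129 g

0.7129 g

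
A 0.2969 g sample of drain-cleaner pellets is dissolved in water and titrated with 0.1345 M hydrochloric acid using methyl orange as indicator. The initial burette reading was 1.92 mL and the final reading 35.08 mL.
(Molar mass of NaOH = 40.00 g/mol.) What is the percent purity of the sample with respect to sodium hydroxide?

60.09 %

NaOH + HCl → NaCl + H2O
n(HCl) = 0.03316 L × 0.1345 mol/L = 4.460 × 10^-3 mol
n(NaOH) = 4.460 × 10^-3 mol (1:1 ratio)
mass of NaOH = 4.460 × 10^-3 × 40.00 g/mol = 0.1784 g
% NaOH = 0.1784 / 0.2969 × 100 = 60.09 %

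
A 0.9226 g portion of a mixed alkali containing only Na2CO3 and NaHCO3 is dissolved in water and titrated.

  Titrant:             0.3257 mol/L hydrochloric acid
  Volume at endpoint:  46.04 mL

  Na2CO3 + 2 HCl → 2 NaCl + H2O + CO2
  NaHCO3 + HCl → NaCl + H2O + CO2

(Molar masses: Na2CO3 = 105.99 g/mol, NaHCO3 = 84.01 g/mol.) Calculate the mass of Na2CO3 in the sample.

n(HCl) = 0.04604 × 0.3257 = 0.01500 mol
Let x = n(Na2CO3), y = n(NaHCO3).
Titrant: 2x + 1y = 0.01500;  mass: 105.99x + 84.01y = 0.9226
Solving, x = 5.435 × 10^-3 mol, y = 4.125 × 10^-3 mol
mass of Na2CO3 = 5.435 × 10^-3 × 105.99 = 0.5761 g

0.5761 g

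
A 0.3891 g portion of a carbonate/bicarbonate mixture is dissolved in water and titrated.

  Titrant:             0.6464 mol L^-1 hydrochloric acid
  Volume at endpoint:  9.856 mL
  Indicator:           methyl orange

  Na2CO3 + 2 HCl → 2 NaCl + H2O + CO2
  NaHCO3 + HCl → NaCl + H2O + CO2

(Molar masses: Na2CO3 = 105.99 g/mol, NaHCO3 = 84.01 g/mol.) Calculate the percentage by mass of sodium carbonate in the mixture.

64.17 %

n(HCl) = 0.009856 × 0.6464 = 6.371 × 10^-3 mol
Let x = n(Na2CO3), y = n(NaHCO3).
Titrant: 2x + 1y = 6.371 × 10^-3;  mass: 105.99x + 84.01y = 0.3891
Solving, x = 2.356 × 10^-3 mol, y = 1.660 × 10^-3 mol
mass of Na2CO3 = 2.356 × 10^-3 × 105.99 = 0.2497 g
% Na2CO3 = 0.2497 / 0.3891 × 100 = 64.17 %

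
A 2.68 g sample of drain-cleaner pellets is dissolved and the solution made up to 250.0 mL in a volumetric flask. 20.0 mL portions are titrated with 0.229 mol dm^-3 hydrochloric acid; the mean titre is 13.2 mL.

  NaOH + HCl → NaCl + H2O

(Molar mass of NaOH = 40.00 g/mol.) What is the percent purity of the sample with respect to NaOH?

n(HCl) per titration = 0.0132 × 0.229 = 3.02 × 10^-3 mol
n(NaOH) in each aliquot = 3.02 × 10^-3 mol (1:1 ratio)
n(NaOH) in the whole flask = 3.02 × 10^-3 × 250.0/20.0 = 0.0378 mol
mass of NaOH = 0.0378 × 40.00 = 1.51 g
% NaOH = 1.51 / 2.68 × 100 = 56.4 %

56.4 %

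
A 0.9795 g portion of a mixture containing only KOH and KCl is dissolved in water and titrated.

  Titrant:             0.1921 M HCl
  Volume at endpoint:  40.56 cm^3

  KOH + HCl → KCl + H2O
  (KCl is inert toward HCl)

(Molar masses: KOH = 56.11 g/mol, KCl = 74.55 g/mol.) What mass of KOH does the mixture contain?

0.4372 g

n(HCl) = 0.04056 × 0.1921 = 7.792 × 10^-3 mol
Let x = n(KOH), y = n(KCl).
Titrant: 1x = 7.792 × 10^-3;  mass: 56.11x + 74.55y = 0.9795
Solving, x = 7.792 × 10^-3 mol, y = 7.275 × 10^-3 mol
mass of KOH = 7.792 × 10^-3 × 56.11 = 0.4372 g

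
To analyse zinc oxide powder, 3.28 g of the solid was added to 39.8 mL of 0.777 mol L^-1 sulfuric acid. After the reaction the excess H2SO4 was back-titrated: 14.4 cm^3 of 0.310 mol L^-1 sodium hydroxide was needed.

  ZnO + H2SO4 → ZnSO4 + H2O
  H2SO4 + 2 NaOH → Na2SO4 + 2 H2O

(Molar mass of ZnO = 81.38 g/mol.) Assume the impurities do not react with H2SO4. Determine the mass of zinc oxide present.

2.34 g

n(H2SO4) added = 0.0398 × 0.777 = 0.0309 mol
n(NaOH) used in back-titration = 0.0144 × 0.310 = 4.46 × 10^-3 mol
From the 1:2 ratio, n(H2SO4) left over = 1/2 × 4.46 × 10^-3 = 2.23 × 10^-3 mol
n(H2SO4) consumed by analyte = 0.0309 − 2.23 × 10^-3 = 0.0287 mol
n(ZnO) = 0.0287 mol (1:1 ratio)
mass of ZnO = 0.0287 × 81.38 = 2.34 g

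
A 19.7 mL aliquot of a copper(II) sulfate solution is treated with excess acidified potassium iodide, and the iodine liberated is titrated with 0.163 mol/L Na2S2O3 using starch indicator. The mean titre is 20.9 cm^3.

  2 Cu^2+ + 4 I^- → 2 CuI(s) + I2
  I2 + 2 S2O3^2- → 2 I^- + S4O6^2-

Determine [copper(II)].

0.173 mol/L

n(S2O3^2-) = 0.0209 × 0.163 = 3.41 × 10^-3 mol
n(I2) = n(S2O3^2-)/2 = 1.70 × 10^-3 mol
From the 2:1 ratio, n(Cu2+) in the aliquot = 2/1 × 1.70 × 10^-3 = 3.41 × 10^-3 mol
[Cu2+] = 3.41 × 10^-3 / 0.0197 = 0.173 mol/L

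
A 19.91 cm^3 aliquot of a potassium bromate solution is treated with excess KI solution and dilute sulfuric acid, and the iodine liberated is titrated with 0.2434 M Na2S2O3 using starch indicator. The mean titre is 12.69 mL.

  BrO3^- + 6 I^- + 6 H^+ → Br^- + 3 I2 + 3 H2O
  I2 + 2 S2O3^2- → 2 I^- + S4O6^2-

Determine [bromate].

0.02586 M

n(S2O3^2-) = 0.01269 × 0.2434 = 3.089 × 10^-3 mol
n(I2) = n(S2O3^2-)/2 = 1.544 × 10^-3 mol
From the 1:3 ratio, n(BrO3^-) in the aliquot = 1/3 × 1.544 × 10^-3 = 5.148 × 10^-4 mol
[BrO3^-] = 5.148 × 10^-4 / 0.01991 = 0.02586 mol/L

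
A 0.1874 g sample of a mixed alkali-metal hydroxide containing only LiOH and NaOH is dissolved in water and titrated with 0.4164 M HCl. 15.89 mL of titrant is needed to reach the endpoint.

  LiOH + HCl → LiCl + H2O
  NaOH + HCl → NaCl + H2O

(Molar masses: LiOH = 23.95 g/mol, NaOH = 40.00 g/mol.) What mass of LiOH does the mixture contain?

n(HCl) = 0.01589 × 0.4164 = 6.617 × 10^-3 mol
Let x = n(LiOH), y = n(NaOH).
Titrant: 1x + 1y = 6.617 × 10^-3;  mass: 23.95x + 40.00y = 0.1874
Solving, x = 4.814 × 10^-3 mol, y = 1.803 × 10^-3 mol
mass of LiOH = 4.814 × 10^-3 × 23.95 = 0.1153 g

0.1153 g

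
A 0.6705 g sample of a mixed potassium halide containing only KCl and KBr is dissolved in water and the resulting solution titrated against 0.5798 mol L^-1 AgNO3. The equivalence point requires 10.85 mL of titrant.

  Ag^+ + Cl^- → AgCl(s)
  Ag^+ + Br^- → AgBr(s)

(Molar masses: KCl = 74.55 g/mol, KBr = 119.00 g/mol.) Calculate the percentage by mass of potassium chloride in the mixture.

n(AgNO3) = 0.01085 × 0.5798 = 6.291 × 10^-3 mol
Let x = n(KCl), y = n(KBr).
Titrant: 1x + 1y = 6.291 × 10^-3;  mass: 74.55x + 119.00y = 0.6705
Solving, x = 1.757 × 10^-3 mol, y = 4.534 × 10^-3 mol
mass of KCl = 1.757 × 10^-3 × 74.55 = 0.1310 g
% KCl = 0.1310 / 0.6705 × 100 = 19.54 %

19.54 %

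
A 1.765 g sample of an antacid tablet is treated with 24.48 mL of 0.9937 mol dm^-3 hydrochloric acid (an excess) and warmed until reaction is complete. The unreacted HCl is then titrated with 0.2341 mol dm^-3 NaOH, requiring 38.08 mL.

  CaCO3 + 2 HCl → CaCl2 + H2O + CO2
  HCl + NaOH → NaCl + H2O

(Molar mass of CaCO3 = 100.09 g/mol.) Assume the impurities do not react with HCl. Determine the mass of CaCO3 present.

n(HCl) added = 0.02448 × 0.9937 = 0.02433 mol
n(NaOH) used in back-titration = 0.03808 × 0.2341 = 8.915 × 10^-3 mol
n(HCl) left over = 8.915 × 10^-3 mol (1:1 ratio)
n(HCl) consumed by analyte = 0.02433 − 8.915 × 10^-3 = 0.01541 mol
From the 1:2 ratio, n(CaCO3) = 1/2 × 0.01541 = 7.706 × 10^-3 mol
mass of CaCO3 = 7.706 × 10^-3 × 100.09 = 0.7713 g

0.7713 g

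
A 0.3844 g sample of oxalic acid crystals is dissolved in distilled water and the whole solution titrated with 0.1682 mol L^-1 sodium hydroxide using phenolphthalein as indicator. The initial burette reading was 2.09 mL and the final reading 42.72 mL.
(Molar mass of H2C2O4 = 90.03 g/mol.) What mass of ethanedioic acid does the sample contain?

H2C2O4 + 2 NaOH → Na2C2O4 + 2 H2O
n(NaOH) = 0.04063 L × 0.1682 mol/L = 6.834 × 10^-3 mol
From the 1:2 ratio, n(H2C2O4) = 1/2 × 6.834 × 10^-3 = 3.417 × 10^-3 mol
mass of H2C2O4 = 3.417 × 10^-3 × 90.03 g/mol = 0.3076 g

0.3076 g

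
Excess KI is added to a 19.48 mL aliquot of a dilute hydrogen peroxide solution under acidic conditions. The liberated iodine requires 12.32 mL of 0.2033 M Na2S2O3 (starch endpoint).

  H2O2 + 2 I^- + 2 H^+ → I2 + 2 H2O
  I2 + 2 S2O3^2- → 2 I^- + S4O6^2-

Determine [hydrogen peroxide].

0.06429 M

n(S2O3^2-) = 0.01232 × 0.2033 = 2.505 × 10^-3 mol
n(I2) = n(S2O3^2-)/2 = 1.252 × 10^-3 mol
n(H2O2) in the aliquot = 1.252 × 10^-3 mol (1:1 ratio)
[H2O2] = 1.252 × 10^-3 / 0.01948 = 0.06429 mol/L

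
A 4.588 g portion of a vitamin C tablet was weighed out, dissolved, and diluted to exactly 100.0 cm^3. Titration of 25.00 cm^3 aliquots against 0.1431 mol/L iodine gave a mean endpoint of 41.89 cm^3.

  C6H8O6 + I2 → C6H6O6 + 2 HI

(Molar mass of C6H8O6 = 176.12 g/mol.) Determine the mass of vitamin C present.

4.223 g

n(I2) per titration = 0.04189 × 0.1431 = 5.994 × 10^-3 mol
n(C6H8O6) in each aliquot = 5.994 × 10^-3 mol (1:1 ratio)
n(C6H8O6) in the whole flask = 5.994 × 10^-3 × 100.0/25.00 = 0.02398 mol
mass of C6H8O6 = 0.02398 × 176.12 = 4.223 g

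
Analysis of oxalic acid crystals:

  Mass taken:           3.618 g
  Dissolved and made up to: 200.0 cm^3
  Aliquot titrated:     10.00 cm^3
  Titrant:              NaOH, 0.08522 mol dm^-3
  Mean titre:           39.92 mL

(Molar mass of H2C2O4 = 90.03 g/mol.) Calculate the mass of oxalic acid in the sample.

3.063 g

H2C2O4 + 2 NaOH → Na2C2O4 + 2 H2O
n(NaOH) per titration = 0.03992 × 0.08522 = 3.402 × 10^-3 mol
From the 1:2 ratio, n(H2C2O4) in each aliquot = 1/2 × 3.402 × 10^-3 = 1.701 × 10^-3 mol
n(H2C2O4) in the whole flask = 1.701 × 10^-3 × 200.0/10.00 = 0.03402 mol
mass of H2C2O4 = 0.03402 × 90.03 = 3.063 g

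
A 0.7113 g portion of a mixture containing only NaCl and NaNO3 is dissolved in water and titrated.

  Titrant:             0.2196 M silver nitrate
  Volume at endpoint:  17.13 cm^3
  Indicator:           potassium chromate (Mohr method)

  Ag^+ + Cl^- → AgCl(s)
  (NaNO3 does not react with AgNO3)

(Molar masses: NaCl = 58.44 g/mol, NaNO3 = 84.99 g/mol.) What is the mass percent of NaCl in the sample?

n(AgNO3) = 0.01713 × 0.2196 = 3.762 × 10^-3 mol
Let x = n(NaCl), y = n(NaNO3).
Titrant: 1x = 3.762 × 10^-3;  mass: 58.44x + 84.99y = 0.7113
Solving, x = 3.762 × 10^-3 mol, y = 5.783 × 10^-3 mol
mass of NaCl = 3.762 × 10^-3 × 58.44 = 0.2198 g
% NaCl = 0.2198 / 0.7113 × 100 = 30.91 %

30.91 %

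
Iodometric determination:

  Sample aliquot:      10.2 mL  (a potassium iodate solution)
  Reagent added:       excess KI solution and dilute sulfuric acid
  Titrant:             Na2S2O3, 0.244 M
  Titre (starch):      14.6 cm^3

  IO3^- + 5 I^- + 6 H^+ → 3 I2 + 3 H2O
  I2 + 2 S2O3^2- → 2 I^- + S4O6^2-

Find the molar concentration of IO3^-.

n(S2O3^2-) = 0.0146 × 0.244 = 3.56 × 10^-3 mol
n(I2) = n(S2O3^2-)/2 = 1.78 × 10^-3 mol
From the 1:3 ratio, n(IO3^-) in the aliquot = 1/3 × 1.78 × 10^-3 = 5.94 × 10^-4 mol
[IO3^-] = 5.94 × 10^-4 / 0.0102 = 0.0582 mol/L

0.0582 M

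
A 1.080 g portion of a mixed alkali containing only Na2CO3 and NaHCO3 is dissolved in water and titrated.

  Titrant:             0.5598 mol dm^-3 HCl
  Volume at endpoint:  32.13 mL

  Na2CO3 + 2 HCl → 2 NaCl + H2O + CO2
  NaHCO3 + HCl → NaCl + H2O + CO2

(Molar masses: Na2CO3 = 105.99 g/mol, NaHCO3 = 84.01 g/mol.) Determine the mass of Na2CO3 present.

0.7365 g

n(HCl) = 0.03213 × 0.5598 = 0.01799 mol
Let x = n(Na2CO3), y = n(NaHCO3).
Titrant: 2x + 1y = 0.01799;  mass: 105.99x + 84.01y = 1.080
Solving, x = 6.949 × 10^-3 mol, y = 4.089 × 10^-3 mol
mass of Na2CO3 = 6.949 × 10^-3 × 105.99 = 0.7365 g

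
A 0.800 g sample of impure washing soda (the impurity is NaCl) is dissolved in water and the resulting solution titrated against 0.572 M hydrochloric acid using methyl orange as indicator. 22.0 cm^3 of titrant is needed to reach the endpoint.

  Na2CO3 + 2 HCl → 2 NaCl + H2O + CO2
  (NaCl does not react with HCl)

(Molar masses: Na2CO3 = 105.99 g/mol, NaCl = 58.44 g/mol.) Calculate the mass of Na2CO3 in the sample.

0.667 g

n(HCl) = 0.0220 × 0.572 = 0.0126 mol
Let x = n(Na2CO3), y = n(NaCl).
Titrant: 2x = 0.0126;  mass: 105.99x + 58.44y = 0.800
Solving, x = 6.29 × 10^-3 mol, y = 2.28 × 10^-3 mol
mass of Na2CO3 = 6.29 × 10^-3 × 105.99 = 0.667 g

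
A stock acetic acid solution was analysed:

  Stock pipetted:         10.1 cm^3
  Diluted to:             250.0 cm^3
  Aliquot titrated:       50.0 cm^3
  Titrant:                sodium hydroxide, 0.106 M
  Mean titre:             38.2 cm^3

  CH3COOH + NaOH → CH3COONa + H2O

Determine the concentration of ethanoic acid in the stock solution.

2.00 M

n(NaOH) = 0.0382 × 0.106 = 4.05 × 10^-3 mol
n(CH3COOH) in the aliquot = 4.05 × 10^-3 mol (1:1 ratio)
[CH3COOH]_dilute = 4.05 × 10^-3 / 0.0500 = 0.0810 mol/L
Dilution factor = 250.0 / 10.1 = 24.75
[CH3COOH]_stock = 0.0810 × 24.75 = 2.00 mol/L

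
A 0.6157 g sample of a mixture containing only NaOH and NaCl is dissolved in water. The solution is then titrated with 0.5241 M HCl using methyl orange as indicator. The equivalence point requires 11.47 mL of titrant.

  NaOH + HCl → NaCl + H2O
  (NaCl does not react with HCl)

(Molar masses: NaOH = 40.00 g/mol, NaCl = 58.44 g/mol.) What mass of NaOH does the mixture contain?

n(HCl) = 0.01147 × 0.5241 = 6.011 × 10^-3 mol
Let x = n(NaOH), y = n(NaCl).
Titrant: 1x = 6.011 × 10^-3;  mass: 40.00x + 58.44y = 0.6157
Solving, x = 6.011 × 10^-3 mol, y = 6.421 × 10^-3 mol
mass of NaOH = 6.011 × 10^-3 × 40.00 = 0.2405 g

0.2405 g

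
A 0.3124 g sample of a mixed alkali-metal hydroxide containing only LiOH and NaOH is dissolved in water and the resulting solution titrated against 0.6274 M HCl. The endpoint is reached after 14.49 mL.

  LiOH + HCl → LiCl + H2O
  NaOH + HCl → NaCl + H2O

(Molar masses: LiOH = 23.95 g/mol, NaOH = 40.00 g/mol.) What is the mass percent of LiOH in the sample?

n(HCl) = 0.01449 × 0.6274 = 9.091 × 10^-3 mol
Let x = n(LiOH), y = n(NaOH).
Titrant: 1x + 1y = 9.091 × 10^-3;  mass: 23.95x + 40.00y = 0.3124
Solving, x = 3.193 × 10^-3 mol, y = 5.898 × 10^-3 mol
mass of LiOH = 3.193 × 10^-3 × 23.95 = 0.07646 g
% LiOH = 0.07646 / 0.3124 × 100 = 24.48 %

24.48 %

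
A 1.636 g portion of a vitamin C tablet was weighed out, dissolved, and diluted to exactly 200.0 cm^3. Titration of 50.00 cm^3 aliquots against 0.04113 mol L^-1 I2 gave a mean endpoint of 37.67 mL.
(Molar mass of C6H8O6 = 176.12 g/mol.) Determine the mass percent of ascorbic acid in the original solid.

66.72 %

C6H8O6 + I2 → C6H6O6 + 2 HI
n(I2) per titration = 0.03767 × 0.04113 = 1.549 × 10^-3 mol
n(C6H8O6) in each aliquot = 1.549 × 10^-3 mol (1:1 ratio)
n(C6H8O6) in the whole flask = 1.549 × 10^-3 × 200.0/50.00 = 6.197 × 10^-3 mol
mass of C6H8O6 = 6.197 × 10^-3 × 176.12 = 1.091 g
% C6H8O6 = 1.091 / 1.636 × 100 = 66.72 %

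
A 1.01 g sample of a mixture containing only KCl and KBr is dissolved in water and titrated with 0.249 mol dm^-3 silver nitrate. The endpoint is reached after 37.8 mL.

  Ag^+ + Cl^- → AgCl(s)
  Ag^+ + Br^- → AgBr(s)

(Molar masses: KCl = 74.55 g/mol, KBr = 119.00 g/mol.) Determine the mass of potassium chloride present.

n(AgNO3) = 0.0378 × 0.249 = 9.41 × 10^-3 mol
Let x = n(KCl), y = n(KBr).
Titrant: 1x + 1y = 9.41 × 10^-3;  mass: 74.55x + 119.00y = 1.01
Solving, x = 2.48 × 10^-3 mol, y = 6.94 × 10^-3 mol
mass of KCl = 2.48 × 10^-3 × 74.55 = 0.185 g

0.185 g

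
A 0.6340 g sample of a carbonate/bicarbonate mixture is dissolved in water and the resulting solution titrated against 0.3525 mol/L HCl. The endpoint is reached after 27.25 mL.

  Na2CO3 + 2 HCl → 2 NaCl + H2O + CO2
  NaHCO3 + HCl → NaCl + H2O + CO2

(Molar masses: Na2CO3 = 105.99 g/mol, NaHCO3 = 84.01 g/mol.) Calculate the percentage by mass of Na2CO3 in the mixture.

46.62 %

n(HCl) = 0.02725 × 0.3525 = 9.606 × 10^-3 mol
Let x = n(Na2CO3), y = n(NaHCO3).
Titrant: 2x + 1y = 9.606 × 10^-3;  mass: 105.99x + 84.01y = 0.6340
Solving, x = 2.788 × 10^-3 mol, y = 4.029 × 10^-3 mol
mass of Na2CO3 = 2.788 × 10^-3 × 105.99 = 0.2955 g
% Na2CO3 = 0.2955 / 0.6340 × 100 = 46.62 %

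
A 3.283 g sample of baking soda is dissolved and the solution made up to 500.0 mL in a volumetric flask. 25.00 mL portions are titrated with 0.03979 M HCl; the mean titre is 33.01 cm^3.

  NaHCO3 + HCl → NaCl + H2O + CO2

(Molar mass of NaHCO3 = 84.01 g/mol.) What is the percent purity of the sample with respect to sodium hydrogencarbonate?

67.22 %

n(HCl) per titration = 0.03301 × 0.03979 = 1.313 × 10^-3 mol
n(NaHCO3) in each aliquot = 1.313 × 10^-3 mol (1:1 ratio)
n(NaHCO3) in the whole flask = 1.313 × 10^-3 × 500.0/25.00 = 0.02627 mol
mass of NaHCO3 = 0.02627 × 84.01 = 2.207 g
% NaHCO3 = 2.207 / 3.283 × 100 = 67.22 %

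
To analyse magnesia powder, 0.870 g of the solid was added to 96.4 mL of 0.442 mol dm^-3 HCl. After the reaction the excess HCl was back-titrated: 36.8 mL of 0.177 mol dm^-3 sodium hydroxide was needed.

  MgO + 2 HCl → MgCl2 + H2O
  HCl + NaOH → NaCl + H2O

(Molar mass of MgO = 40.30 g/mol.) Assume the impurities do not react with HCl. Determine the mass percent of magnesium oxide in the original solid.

n(HCl) added = 0.0964 × 0.442 = 0.0426 mol
n(NaOH) used in back-titration = 0.0368 × 0.177 = 6.51 × 10^-3 mol
n(HCl) left over = 6.51 × 10^-3 mol (1:1 ratio)
n(HCl) consumed by analyte = 0.0426 − 6.51 × 10^-3 = 0.0361 mol
From the 1:2 ratio, n(MgO) = 1/2 × 0.0361 = 0.0180 mol
mass of MgO = 0.0180 × 40.30 = 0.727 g
% MgO = 0.727 / 0.870 × 100 = 83.6 %

83.6 %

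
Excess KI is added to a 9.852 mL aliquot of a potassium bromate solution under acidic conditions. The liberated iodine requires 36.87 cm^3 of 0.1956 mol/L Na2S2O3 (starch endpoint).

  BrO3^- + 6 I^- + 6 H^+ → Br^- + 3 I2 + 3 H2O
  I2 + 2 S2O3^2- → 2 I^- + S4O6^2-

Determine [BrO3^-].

0.1220 mol/L

n(S2O3^2-) = 0.03687 × 0.1956 = 7.212 × 10^-3 mol
n(I2) = n(S2O3^2-)/2 = 3.606 × 10^-3 mol
From the 1:3 ratio, n(BrO3^-) in the aliquot = 1/3 × 3.606 × 10^-3 = 1.202 × 10^-3 mol
[BrO3^-] = 1.202 × 10^-3 / 0.009852 = 0.1220 mol/L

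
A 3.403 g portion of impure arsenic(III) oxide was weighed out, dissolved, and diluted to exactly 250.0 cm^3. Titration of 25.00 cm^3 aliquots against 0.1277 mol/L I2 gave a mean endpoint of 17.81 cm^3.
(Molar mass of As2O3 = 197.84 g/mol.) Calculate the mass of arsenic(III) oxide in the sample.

2.250 g

As2O3 + 2 I2 + 2 H2O → As2O5 + 4 HI
n(I2) per titration = 0.01781 × 0.1277 = 2.274 × 10^-3 mol
From the 1:2 ratio, n(As2O3) in each aliquot = 1/2 × 2.274 × 10^-3 = 1.137 × 10^-3 mol
n(As2O3) in the whole flask = 1.137 × 10^-3 × 250.0/25.00 = 0.01137 mol
mass of As2O3 = 0.01137 × 197.84 = 2.250 g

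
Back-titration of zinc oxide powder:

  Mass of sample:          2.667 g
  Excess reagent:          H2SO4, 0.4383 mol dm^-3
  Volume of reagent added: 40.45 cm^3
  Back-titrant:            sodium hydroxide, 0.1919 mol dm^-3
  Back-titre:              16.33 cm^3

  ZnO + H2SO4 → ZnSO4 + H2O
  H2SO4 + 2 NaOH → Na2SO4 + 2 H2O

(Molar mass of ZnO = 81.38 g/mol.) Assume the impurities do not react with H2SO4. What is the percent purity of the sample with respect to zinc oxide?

n(H2SO4) added = 0.04045 × 0.4383 = 0.01773 mol
n(NaOH) used in back-titration = 0.01633 × 0.1919 = 3.134 × 10^-3 mol
From the 1:2 ratio, n(H2SO4) left over = 1/2 × 3.134 × 10^-3 = 1.567 × 10^-3 mol
n(H2SO4) consumed by analyte = 0.01773 − 1.567 × 10^-3 = 0.01616 mol
n(ZnO) = 0.01616 mol (1:1 ratio)
mass of ZnO = 0.01616 × 81.38 = 1.315 g
% ZnO = 1.315 / 2.667 × 100 = 49.32 %

49.32 %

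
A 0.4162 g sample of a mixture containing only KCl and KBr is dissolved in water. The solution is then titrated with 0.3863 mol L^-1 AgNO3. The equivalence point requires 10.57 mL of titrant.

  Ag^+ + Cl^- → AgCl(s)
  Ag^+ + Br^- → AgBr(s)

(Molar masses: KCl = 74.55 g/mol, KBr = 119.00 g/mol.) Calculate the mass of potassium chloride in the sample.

0.1169 g

n(AgNO3) = 0.01057 × 0.3863 = 4.083 × 10^-3 mol
Let x = n(KCl), y = n(KBr).
Titrant: 1x + 1y = 4.083 × 10^-3;  mass: 74.55x + 119.00y = 0.4162
Solving, x = 1.568 × 10^-3 mol, y = 2.515 × 10^-3 mol
mass of KCl = 1.568 × 10^-3 × 74.55 = 0.1169 g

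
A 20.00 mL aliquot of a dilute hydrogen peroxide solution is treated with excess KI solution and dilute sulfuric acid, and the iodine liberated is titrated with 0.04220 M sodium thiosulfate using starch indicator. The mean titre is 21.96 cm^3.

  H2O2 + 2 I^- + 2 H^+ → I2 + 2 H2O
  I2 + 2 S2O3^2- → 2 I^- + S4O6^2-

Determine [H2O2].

n(S2O3^2-) = 0.02196 × 0.04220 = 9.267 × 10^-4 mol
n(I2) = n(S2O3^2-)/2 = 4.634 × 10^-4 mol
n(H2O2) in the aliquot = 4.634 × 10^-4 mol (1:1 ratio)
[H2O2] = 4.634 × 10^-4 / 0.02000 = 0.02317 mol/L

0.02317 M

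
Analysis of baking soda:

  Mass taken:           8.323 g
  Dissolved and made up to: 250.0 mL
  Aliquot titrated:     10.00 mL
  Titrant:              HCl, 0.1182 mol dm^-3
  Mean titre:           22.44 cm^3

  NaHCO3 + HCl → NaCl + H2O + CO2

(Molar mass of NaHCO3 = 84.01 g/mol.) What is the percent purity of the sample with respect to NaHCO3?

66.93 %

n(HCl) per titration = 0.02244 × 0.1182 = 2.652 × 10^-3 mol
n(NaHCO3) in each aliquot = 2.652 × 10^-3 mol (1:1 ratio)
n(NaHCO3) in the whole flask = 2.652 × 10^-3 × 250.0/10.00 = 0.06631 mol
mass of NaHCO3 = 0.06631 × 84.01 = 5.571 g
% NaHCO3 = 5.571 / 8.323 × 100 = 66.93 %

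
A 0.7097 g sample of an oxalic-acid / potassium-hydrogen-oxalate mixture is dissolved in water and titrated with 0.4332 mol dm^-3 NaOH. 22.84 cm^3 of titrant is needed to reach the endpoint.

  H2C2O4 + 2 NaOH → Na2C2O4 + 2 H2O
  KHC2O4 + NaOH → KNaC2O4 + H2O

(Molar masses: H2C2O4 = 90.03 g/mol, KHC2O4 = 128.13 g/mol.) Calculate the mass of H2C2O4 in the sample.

n(NaOH) = 0.02284 × 0.4332 = 9.894 × 10^-3 mol
Let x = n(H2C2O4), y = n(KHC2O4).
Titrant: 2x + 1y = 9.894 × 10^-3;  mass: 90.03x + 128.13y = 0.7097
Solving, x = 3.357 × 10^-3 mol, y = 3.180 × 10^-3 mol
mass of H2C2O4 = 3.357 × 10^-3 × 90.03 = 0.3022 g

0.3022 g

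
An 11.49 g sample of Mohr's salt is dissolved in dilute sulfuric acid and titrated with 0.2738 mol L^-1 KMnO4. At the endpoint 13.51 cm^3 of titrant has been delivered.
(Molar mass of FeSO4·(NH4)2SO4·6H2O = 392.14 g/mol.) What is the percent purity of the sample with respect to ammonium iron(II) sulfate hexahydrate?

63.12 %

MnO4^- + 5 Fe^2+ + 8 H^+ → Mn^2+ + 5 Fe^3+ + 4 H2O
n(KMnO4) = 0.01351 L × 0.2738 mol/L = 3.699 × 10^-3 mol
From the 5:1 ratio, n(FeSO4·(NH4)2SO4·6H2O) = 5/1 × 3.699 × 10^-3 = 0.01850 mol
mass of FeSO4·(NH4)2SO4·6H2O = 0.01850 × 392.14 g/mol = 7.253 g
% FeSO4·(NH4)2SO4·6H2O = 7.253 / 11.49 × 100 = 63.12 %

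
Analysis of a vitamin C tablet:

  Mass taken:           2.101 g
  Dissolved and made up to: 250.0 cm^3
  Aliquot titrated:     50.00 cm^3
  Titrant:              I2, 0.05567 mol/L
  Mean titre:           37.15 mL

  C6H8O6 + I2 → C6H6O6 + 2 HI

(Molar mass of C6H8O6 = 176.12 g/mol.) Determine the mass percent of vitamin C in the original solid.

86.68 %

n(I2) per titration = 0.03715 × 0.05567 = 2.068 × 10^-3 mol
n(C6H8O6) in each aliquot = 2.068 × 10^-3 mol (1:1 ratio)
n(C6H8O6) in the whole flask = 2.068 × 10^-3 × 250.0/50.00 = 0.01034 mol
mass of C6H8O6 = 0.01034 × 176.12 = 1.821 g
% C6H8O6 = 1.821 / 2.101 × 100 = 86.68 %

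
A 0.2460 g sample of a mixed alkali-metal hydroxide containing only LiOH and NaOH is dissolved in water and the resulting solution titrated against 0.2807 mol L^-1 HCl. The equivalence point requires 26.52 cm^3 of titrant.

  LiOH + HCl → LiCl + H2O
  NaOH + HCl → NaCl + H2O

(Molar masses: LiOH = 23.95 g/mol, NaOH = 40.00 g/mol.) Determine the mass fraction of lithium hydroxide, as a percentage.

31.40 %

n(HCl) = 0.02652 × 0.2807 = 7.444 × 10^-3 mol
Let x = n(LiOH), y = n(NaOH).
Titrant: 1x + 1y = 7.444 × 10^-3;  mass: 23.95x + 40.00y = 0.2460
Solving, x = 3.225 × 10^-3 mol, y = 4.219 × 10^-3 mol
mass of LiOH = 3.225 × 10^-3 × 23.95 = 0.07725 g
% LiOH = 0.07725 / 0.2460 × 100 = 31.40 %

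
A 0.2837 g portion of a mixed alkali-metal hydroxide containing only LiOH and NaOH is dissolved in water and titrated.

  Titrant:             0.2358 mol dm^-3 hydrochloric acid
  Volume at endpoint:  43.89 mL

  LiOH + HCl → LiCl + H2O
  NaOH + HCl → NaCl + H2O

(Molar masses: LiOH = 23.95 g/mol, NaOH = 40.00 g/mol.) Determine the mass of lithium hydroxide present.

0.1944 g

n(HCl) = 0.04389 × 0.2358 = 0.01035 mol
Let x = n(LiOH), y = n(NaOH).
Titrant: 1x + 1y = 0.01035;  mass: 23.95x + 40.00y = 0.2837
Solving, x = 8.117 × 10^-3 mol, y = 2.233 × 10^-3 mol
mass of LiOH = 8.117 × 10^-3 × 23.95 = 0.1944 g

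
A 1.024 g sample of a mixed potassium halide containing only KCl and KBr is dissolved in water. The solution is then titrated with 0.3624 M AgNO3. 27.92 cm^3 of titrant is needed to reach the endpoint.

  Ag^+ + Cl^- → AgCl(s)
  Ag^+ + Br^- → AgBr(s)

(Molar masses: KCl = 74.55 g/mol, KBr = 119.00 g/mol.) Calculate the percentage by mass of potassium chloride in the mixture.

29.49 %

n(AgNO3) = 0.02792 × 0.3624 = 0.01012 mol
Let x = n(KCl), y = n(KBr).
Titrant: 1x + 1y = 0.01012;  mass: 74.55x + 119.00y = 1.024
Solving, x = 4.051 × 10^-3 mol, y = 6.067 × 10^-3 mol
mass of KCl = 4.051 × 10^-3 × 74.55 = 0.3020 g
% KCl = 0.3020 / 1.024 × 100 = 29.49 %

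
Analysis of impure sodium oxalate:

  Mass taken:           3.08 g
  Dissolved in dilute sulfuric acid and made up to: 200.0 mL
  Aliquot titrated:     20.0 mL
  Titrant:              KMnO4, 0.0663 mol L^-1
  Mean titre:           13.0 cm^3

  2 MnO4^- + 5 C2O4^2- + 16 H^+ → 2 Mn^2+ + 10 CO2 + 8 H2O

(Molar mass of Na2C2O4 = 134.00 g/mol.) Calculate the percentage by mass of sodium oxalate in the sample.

93.7 %

n(KMnO4) per titration = 0.0130 × 0.0663 = 8.62 × 10^-4 mol
From the 5:2 ratio, n(Na2C2O4) in each aliquot = 5/2 × 8.62 × 10^-4 = 2.15 × 10^-3 mol
n(Na2C2O4) in the whole flask = 2.15 × 10^-3 × 200.0/20.0 = 0.0215 mol
mass of Na2C2O4 = 0.0215 × 134.00 = 2.89 g
% Na2C2O4 = 2.89 / 3.08 × 100 = 93.7 %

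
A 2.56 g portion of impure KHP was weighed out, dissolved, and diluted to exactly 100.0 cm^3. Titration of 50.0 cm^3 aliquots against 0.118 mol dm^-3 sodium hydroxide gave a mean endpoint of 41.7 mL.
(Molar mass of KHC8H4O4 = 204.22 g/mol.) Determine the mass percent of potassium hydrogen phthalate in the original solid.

78.5 %

KHC8H4O4 + NaOH → KNaC8H4O4 + H2O
n(NaOH) per titration = 0.0417 × 0.118 = 4.92 × 10^-3 mol
n(KHC8H4O4) in each aliquot = 4.92 × 10^-3 mol (1:1 ratio)
n(KHC8H4O4) in the whole flask = 4.92 × 10^-3 × 100.0/50.0 = 9.84 × 10^-3 mol
mass of KHC8H4O4 = 9.84 × 10^-3 × 204.22 = 2.01 g
% KHC8H4O4 = 2.01 / 2.56 × 100 = 78.5 %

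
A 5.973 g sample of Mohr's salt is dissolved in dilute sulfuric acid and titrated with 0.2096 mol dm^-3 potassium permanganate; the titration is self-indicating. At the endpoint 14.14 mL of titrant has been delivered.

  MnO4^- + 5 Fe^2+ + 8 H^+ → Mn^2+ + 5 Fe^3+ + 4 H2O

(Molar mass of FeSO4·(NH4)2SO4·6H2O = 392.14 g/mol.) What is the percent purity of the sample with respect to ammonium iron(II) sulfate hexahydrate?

97.29 %

n(KMnO4) = 0.01414 L × 0.2096 mol/L = 2.964 × 10^-3 mol
From the 5:1 ratio, n(FeSO4·(NH4)2SO4·6H2O) = 5/1 × 2.964 × 10^-3 = 0.01482 mol
mass of FeSO4·(NH4)2SO4·6H2O = 0.01482 × 392.14 g/mol = 5.811 g
% FeSO4·(NH4)2SO4·6H2O = 5.811 / 5.973 × 100 = 97.29 %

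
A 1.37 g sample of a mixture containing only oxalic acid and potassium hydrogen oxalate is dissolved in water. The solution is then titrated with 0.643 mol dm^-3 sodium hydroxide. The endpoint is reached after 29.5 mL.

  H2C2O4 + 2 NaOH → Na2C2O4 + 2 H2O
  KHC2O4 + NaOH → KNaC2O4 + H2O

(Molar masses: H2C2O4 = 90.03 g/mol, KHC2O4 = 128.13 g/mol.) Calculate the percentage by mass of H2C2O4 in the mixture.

n(NaOH) = 0.0295 × 0.643 = 0.0190 mol
Let x = n(H2C2O4), y = n(KHC2O4).
Titrant: 2x + 1y = 0.0190;  mass: 90.03x + 128.13y = 1.37
Solving, x = 6.38 × 10^-3 mol, y = 6.21 × 10^-3 mol
mass of H2C2O4 = 6.38 × 10^-3 × 90.03 = 0.574 g
% H2C2O4 = 0.574 / 1.37 × 100 = 41.9 %

41.9 %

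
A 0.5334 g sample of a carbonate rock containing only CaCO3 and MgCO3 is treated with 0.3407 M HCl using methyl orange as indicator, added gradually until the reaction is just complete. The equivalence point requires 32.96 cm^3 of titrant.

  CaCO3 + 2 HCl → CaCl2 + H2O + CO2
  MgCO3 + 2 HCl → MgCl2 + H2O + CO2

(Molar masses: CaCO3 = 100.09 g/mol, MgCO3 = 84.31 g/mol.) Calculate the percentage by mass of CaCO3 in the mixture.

71.37 %

n(HCl) = 0.03296 × 0.3407 = 0.01123 mol
Let x = n(CaCO3), y = n(MgCO3).
Titrant: 2x + 2y = 0.01123;  mass: 100.09x + 84.31y = 0.5334
Solving, x = 3.804 × 10^-3 mol, y = 1.811 × 10^-3 mol
mass of CaCO3 = 3.804 × 10^-3 × 100.09 = 0.3807 g
% CaCO3 = 0.3807 / 0.5334 × 100 = 71.37 %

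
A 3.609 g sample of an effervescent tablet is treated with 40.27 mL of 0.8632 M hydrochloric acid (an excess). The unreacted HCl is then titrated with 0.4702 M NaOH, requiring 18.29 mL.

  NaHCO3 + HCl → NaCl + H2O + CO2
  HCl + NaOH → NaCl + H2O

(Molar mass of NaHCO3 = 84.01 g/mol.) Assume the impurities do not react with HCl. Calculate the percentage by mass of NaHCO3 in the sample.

n(HCl) added = 0.04027 × 0.8632 = 0.03476 mol
n(NaOH) used in back-titration = 0.01829 × 0.4702 = 8.600 × 10^-3 mol
n(HCl) left over = 8.600 × 10^-3 mol (1:1 ratio)
n(HCl) consumed by analyte = 0.03476 − 8.600 × 10^-3 = 0.02616 mol
n(NaHCO3) = 0.02616 mol (1:1 ratio)
mass of NaHCO3 = 0.02616 × 84.01 = 2.198 g
% NaHCO3 = 2.198 / 3.609 × 100 = 60.90 %

60.90 %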